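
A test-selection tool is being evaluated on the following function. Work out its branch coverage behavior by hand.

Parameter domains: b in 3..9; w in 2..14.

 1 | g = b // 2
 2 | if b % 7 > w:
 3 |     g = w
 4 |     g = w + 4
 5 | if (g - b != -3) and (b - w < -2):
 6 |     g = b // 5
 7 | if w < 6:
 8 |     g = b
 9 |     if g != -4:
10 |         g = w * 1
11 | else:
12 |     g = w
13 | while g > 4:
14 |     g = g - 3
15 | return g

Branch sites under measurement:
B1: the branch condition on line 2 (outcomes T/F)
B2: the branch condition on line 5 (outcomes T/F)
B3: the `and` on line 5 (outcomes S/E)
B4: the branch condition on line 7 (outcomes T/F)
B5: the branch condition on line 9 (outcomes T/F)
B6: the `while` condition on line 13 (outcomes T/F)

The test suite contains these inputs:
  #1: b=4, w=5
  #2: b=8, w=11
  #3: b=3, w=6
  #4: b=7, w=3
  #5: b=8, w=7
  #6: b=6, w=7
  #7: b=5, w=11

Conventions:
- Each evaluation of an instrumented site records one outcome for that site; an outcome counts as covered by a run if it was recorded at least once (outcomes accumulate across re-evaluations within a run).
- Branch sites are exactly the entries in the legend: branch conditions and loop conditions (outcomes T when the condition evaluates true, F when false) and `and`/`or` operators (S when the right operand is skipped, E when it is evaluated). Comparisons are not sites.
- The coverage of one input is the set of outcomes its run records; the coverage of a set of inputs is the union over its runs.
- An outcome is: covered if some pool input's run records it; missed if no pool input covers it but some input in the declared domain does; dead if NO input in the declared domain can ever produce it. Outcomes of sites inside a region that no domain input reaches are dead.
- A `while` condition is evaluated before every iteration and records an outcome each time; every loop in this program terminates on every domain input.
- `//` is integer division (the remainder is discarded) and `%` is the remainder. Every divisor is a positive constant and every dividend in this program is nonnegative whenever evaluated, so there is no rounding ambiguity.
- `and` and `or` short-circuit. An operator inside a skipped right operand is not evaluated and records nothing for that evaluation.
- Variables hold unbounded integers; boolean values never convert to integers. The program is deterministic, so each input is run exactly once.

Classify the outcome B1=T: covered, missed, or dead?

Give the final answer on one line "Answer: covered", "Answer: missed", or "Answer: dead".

no pool input records B1=T
but domain input (b=3, w=2) does record it -> reachable, so missed

Answer: missed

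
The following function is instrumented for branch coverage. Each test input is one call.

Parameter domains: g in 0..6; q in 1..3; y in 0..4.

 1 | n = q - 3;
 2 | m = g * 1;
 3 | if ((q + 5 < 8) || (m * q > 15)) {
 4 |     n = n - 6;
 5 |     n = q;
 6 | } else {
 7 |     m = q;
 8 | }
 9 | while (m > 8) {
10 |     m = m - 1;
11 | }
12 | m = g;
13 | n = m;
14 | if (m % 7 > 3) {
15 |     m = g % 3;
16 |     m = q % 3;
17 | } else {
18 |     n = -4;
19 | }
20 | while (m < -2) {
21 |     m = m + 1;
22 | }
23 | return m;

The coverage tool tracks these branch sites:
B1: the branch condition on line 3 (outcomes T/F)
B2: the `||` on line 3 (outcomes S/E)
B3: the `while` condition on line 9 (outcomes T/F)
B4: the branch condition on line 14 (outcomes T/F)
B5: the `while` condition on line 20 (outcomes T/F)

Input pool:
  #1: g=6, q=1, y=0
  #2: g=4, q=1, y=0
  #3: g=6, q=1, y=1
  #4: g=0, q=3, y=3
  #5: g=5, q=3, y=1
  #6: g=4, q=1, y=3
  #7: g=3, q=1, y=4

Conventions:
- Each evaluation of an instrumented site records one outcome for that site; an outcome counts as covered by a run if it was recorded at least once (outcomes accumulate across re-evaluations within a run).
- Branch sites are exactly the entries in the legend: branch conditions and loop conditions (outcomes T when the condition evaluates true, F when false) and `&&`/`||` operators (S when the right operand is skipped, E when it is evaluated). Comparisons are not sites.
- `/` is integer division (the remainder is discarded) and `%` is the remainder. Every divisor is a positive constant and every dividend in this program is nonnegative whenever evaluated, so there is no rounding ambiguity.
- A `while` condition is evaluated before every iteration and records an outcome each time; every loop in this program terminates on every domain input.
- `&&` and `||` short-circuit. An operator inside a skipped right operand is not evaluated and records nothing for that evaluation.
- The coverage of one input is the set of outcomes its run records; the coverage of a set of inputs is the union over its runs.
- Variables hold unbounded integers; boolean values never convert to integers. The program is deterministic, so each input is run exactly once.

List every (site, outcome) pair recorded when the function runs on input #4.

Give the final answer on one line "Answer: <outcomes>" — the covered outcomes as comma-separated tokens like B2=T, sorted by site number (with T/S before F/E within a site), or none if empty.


Running input #4 (g=0, q=3, y=3), event by event:
  B2->E, B1->F, B3->F, B4->F, B5->F
collecting distinct outcomes: B1=F, B2=E, B3=F, B4=F, B5=F
Answer: B1=F, B2=E, B3=F, B4=F, B5=F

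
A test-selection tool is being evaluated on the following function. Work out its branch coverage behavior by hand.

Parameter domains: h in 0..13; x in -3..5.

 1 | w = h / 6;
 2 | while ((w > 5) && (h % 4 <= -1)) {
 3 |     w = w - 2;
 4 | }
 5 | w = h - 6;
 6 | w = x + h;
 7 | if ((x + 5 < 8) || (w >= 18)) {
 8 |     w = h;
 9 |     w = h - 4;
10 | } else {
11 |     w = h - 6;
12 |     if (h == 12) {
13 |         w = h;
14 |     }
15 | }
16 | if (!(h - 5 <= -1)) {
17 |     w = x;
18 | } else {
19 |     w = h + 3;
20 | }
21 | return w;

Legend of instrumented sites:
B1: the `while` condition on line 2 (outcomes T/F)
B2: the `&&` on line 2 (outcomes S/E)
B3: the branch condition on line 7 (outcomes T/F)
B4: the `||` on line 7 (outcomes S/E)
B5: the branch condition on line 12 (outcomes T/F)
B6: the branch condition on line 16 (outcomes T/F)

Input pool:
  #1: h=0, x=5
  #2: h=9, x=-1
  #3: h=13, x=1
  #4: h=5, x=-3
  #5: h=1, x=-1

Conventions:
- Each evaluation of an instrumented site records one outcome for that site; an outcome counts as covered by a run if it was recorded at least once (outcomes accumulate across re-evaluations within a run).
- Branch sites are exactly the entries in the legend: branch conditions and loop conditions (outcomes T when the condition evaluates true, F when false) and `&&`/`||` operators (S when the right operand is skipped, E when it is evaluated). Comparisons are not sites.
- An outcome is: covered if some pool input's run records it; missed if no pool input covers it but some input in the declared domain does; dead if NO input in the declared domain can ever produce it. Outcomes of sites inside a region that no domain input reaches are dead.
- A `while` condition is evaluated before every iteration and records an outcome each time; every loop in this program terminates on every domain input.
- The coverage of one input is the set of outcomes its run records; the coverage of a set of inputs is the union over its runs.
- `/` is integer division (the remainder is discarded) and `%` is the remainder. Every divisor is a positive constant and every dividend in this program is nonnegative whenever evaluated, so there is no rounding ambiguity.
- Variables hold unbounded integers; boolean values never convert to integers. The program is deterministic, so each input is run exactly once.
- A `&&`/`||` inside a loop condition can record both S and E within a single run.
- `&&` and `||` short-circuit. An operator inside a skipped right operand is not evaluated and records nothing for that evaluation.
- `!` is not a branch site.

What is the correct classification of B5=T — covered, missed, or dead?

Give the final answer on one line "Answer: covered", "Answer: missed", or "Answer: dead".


no pool input records B5=T
but domain input (h=12, x=3) does record it -> reachable, so missed
Answer: missed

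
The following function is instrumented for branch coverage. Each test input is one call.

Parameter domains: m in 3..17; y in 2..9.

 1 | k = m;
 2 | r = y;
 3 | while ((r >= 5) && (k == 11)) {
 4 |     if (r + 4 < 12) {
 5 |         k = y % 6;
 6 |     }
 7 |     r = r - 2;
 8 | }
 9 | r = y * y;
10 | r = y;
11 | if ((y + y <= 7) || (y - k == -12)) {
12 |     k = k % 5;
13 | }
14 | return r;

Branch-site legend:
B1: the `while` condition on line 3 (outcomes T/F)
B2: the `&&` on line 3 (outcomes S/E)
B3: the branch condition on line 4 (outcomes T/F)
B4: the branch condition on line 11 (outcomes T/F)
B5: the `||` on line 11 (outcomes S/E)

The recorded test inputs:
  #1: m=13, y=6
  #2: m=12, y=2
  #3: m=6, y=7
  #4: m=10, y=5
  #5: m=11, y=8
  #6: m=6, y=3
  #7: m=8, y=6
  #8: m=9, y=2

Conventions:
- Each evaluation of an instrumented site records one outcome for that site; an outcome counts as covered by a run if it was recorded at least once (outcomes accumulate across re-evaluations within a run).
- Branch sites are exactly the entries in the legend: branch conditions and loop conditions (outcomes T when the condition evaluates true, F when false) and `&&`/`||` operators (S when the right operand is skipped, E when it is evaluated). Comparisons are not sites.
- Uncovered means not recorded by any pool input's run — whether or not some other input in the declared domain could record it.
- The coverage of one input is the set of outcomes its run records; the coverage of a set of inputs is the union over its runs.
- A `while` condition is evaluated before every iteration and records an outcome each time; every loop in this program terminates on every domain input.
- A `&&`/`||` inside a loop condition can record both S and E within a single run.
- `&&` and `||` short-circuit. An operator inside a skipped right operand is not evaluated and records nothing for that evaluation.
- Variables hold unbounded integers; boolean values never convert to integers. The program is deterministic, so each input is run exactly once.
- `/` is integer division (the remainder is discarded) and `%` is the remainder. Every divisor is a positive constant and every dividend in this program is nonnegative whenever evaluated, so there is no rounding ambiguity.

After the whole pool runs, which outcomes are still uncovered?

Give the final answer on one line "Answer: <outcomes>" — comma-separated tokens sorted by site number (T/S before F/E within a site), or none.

run #1 (m=13, y=6) records B1=F, B2=E, B4=F, B5=E
run #2 (m=12, y=2) records B1=F, B2=S, B4=T, B5=S
run #3 (m=6, y=7) records B1=F, B2=E, B4=F, B5=E
run #4 (m=10, y=5) records B1=F, B2=E, B4=F, B5=E
run #5 (m=11, y=8) records B1=T, B1=F, B2=S, B2=E, B3=T, B3=F, B4=F, B5=E
run #6 (m=6, y=3) records B1=F, B2=S, B4=T, B5=S
run #7 (m=8, y=6) records B1=F, B2=E, B4=F, B5=E
run #8 (m=9, y=2) records B1=F, B2=S, B4=T, B5=S
union over the pool: B1=T, B1=F, B2=S, B2=E, B3=T, B3=F, B4=T, B4=F, B5=S, B5=E
uncovered (0 of 10): none

Answer: none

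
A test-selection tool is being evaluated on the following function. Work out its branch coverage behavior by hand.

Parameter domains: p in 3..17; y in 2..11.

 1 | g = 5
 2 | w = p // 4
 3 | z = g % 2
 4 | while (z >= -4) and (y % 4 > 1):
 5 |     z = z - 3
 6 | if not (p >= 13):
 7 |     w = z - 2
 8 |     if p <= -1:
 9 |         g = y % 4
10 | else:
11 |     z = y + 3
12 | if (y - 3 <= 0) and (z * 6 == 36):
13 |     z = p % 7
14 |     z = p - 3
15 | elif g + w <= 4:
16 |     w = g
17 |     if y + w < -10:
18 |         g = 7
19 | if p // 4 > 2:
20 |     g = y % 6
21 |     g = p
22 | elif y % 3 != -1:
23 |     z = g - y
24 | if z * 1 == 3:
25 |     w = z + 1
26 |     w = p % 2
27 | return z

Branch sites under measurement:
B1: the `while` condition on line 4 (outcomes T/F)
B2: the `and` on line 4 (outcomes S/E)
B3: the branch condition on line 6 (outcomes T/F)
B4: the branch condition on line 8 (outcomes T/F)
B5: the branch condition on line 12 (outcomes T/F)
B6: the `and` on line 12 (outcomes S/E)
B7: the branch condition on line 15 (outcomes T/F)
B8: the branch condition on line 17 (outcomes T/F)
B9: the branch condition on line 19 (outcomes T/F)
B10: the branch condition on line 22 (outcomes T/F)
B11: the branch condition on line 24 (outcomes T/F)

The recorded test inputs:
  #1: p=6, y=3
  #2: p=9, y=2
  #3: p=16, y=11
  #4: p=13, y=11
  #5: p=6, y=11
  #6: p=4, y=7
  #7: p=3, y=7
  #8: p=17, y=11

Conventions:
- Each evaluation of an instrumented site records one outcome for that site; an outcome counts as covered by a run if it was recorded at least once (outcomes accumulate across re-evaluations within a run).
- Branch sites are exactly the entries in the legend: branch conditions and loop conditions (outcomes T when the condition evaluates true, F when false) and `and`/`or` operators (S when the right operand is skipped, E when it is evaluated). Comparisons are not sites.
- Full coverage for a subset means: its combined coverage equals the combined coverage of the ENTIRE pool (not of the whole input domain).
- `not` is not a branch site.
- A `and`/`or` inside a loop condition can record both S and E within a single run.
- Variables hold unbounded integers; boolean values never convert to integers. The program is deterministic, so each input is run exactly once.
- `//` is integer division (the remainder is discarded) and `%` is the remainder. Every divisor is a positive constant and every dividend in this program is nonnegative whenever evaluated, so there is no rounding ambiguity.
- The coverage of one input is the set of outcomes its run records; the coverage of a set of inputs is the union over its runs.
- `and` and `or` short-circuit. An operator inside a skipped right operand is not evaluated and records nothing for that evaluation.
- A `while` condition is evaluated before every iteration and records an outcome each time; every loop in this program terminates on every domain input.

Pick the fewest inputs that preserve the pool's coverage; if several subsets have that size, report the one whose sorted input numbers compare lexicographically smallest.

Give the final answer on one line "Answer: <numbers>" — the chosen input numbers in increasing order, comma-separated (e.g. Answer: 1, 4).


#1 (p=6, y=3) -> B2->E, B1->T, B2->E, B1->T, B2->S, B1->F, B3->T, B4->F, B6->E, B5->F, B7->T, B8->F, B9->F, B10->T, ...; covered: B1=T, B1=F, B2=S, B2=E, B3=T, B4=F, B5=F, B6=E, B7=T, B8=F, B9=F, B10=T, B11=F
#2 (p=9, y=2) -> B2->E, B1->T, B2->E, B1->T, B2->S, B1->F, B3->T, B4->F, B6->E, B5->F, B7->T, B8->F, B9->F, B10->T, ...; covered: B1=T, B1=F, B2=S, B2=E, B3=T, B4=F, B5=F, B6=E, B7=T, B8=F, B9=F, B10=T, B11=T
#3 (p=16, y=11) -> B2->E, B1->T, B2->E, B1->T, B2->S, B1->F, B3->F, B6->S, B5->F, B7->F, B9->T, B11->F; covered: B1=T, B1=F, B2=S, B2=E, B3=F, B5=F, B6=S, B7=F, B9=T, B11=F
#4 (p=13, y=11) -> B2->E, B1->T, B2->E, B1->T, B2->S, B1->F, B3->F, B6->S, B5->F, B7->F, B9->T, B11->F; covered: B1=T, B1=F, B2=S, B2=E, B3=F, B5=F, B6=S, B7=F, B9=T, B11=F
#5 (p=6, y=11) -> B2->E, B1->T, B2->E, B1->T, B2->S, B1->F, B3->T, B4->F, B6->S, B5->F, B7->T, B8->F, B9->F, B10->T, ...; covered: B1=T, B1=F, B2=S, B2=E, B3=T, B4=F, B5=F, B6=S, B7=T, B8=F, B9=F, B10=T, B11=F
#6 (p=4, y=7) -> B2->E, B1->T, B2->E, B1->T, B2->S, B1->F, B3->T, B4->F, B6->S, B5->F, B7->T, B8->F, B9->F, B10->T, ...; covered: B1=T, B1=F, B2=S, B2=E, B3=T, B4=F, B5=F, B6=S, B7=T, B8=F, B9=F, B10=T, B11=F
#7 (p=3, y=7) -> B2->E, B1->T, B2->E, B1->T, B2->S, B1->F, B3->T, B4->F, B6->S, B5->F, B7->T, B8->F, B9->F, B10->T, ...; covered: B1=T, B1=F, B2=S, B2=E, B3=T, B4=F, B5=F, B6=S, B7=T, B8=F, B9=F, B10=T, B11=F
#8 (p=17, y=11) -> B2->E, B1->T, B2->E, B1->T, B2->S, B1->F, B3->F, B6->S, B5->F, B7->F, B9->T, B11->F; covered: B1=T, B1=F, B2=S, B2=E, B3=F, B5=F, B6=S, B7=F, B9=T, B11=F
together the pool reaches 18 outcomes: B1=T, B1=F, B2=S, B2=E, B3=T, B3=F, B4=F, B5=F, B6=S, B6=E, B7=T, B7=F, B8=F, B9=T, B9=F, B10=T, B11=T, B11=F
checked all size-1 subsets: none covers 18 outcomes (max 13/18)
size 2: inputs {2, 3} cover all 18 outcomes, and no lexicographically smaller subset of this size does
Answer: 2, 3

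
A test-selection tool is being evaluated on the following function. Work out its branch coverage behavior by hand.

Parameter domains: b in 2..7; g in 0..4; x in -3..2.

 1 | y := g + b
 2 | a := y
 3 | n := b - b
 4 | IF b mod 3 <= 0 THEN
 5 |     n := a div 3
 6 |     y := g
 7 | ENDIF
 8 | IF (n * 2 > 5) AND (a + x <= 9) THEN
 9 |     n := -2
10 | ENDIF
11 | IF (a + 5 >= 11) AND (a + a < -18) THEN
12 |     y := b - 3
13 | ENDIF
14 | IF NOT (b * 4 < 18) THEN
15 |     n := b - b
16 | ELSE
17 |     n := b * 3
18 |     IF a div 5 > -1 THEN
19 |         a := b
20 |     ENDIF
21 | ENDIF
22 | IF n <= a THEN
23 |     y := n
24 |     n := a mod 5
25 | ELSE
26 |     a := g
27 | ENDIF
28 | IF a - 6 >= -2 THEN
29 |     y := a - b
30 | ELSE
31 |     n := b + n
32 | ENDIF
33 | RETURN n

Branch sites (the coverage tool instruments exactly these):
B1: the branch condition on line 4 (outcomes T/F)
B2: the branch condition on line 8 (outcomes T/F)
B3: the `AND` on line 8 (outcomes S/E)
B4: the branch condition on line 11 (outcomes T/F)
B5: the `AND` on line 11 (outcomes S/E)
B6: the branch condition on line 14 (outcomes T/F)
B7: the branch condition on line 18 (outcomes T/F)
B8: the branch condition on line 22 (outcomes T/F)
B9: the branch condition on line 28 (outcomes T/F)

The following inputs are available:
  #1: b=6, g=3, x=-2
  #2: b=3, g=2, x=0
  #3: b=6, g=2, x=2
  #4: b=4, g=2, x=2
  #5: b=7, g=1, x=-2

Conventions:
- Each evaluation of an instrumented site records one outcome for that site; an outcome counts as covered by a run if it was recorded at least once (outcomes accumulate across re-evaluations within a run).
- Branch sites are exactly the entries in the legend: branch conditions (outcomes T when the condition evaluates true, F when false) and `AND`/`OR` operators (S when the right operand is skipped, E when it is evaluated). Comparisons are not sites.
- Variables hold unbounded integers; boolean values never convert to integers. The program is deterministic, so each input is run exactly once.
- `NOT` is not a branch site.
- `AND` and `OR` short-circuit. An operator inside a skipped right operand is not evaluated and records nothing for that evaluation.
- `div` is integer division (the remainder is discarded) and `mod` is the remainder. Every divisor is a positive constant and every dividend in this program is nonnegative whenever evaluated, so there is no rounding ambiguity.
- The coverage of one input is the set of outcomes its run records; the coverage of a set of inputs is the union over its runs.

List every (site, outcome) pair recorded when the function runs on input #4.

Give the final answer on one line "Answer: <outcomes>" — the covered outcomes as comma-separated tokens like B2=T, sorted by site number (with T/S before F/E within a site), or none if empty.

Tracing the run of input #4 (b=4, g=2, x=2):
  B1->F, B3->S, B2->F, B5->E, B4->F, B6->F, B7->T, B8->F, B9->F
deduplicating events, the covered set is: B1=F, B2=F, B3=S, B4=F, B5=E, B6=F, B7=T, B8=F, B9=F

Answer: B1=F, B2=F, B3=S, B4=F, B5=E, B6=F, B7=T, B8=F, B9=F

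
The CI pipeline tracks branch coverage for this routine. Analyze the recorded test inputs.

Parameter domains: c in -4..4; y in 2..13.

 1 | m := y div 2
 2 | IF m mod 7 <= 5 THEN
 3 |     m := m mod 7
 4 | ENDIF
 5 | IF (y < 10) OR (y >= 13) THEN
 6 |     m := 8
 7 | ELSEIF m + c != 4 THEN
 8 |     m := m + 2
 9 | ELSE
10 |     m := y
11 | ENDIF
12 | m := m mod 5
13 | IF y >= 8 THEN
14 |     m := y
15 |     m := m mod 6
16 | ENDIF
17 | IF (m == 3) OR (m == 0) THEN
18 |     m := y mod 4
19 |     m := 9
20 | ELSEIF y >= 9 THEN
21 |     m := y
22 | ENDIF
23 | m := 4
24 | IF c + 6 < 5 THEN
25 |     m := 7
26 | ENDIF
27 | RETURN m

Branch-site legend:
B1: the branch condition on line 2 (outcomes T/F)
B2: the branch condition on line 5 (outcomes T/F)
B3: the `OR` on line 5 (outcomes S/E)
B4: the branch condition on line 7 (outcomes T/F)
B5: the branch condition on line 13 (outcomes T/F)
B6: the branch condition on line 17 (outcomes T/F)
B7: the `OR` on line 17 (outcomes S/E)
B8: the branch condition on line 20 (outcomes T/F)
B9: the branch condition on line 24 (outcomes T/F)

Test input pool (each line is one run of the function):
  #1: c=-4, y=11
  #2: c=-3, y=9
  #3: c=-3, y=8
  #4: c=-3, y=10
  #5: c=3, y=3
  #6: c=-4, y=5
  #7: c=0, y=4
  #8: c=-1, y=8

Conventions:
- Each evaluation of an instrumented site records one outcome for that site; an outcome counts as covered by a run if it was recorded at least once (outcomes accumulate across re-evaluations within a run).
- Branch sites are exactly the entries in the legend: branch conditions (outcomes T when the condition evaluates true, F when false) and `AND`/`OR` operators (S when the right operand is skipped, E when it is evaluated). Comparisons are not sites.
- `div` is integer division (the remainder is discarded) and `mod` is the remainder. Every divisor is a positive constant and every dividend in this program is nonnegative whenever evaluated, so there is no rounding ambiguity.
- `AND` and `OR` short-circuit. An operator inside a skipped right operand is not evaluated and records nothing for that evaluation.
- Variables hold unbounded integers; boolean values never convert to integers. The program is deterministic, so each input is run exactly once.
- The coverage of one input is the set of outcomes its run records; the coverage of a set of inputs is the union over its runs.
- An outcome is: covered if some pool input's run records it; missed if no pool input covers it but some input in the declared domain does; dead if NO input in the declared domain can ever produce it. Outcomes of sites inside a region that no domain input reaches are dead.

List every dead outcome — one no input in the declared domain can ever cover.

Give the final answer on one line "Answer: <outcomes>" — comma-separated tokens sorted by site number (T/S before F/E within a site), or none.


checking every outcome against all 108 domain inputs:
  reachable outcomes have witnesses, e.g. B1=T (e.g. c=-4, y=2), B1=F (e.g. c=-4, y=12), B2=T (e.g. c=-4, y=2), B2=F (e.g. c=-4, y=10)
Answer: none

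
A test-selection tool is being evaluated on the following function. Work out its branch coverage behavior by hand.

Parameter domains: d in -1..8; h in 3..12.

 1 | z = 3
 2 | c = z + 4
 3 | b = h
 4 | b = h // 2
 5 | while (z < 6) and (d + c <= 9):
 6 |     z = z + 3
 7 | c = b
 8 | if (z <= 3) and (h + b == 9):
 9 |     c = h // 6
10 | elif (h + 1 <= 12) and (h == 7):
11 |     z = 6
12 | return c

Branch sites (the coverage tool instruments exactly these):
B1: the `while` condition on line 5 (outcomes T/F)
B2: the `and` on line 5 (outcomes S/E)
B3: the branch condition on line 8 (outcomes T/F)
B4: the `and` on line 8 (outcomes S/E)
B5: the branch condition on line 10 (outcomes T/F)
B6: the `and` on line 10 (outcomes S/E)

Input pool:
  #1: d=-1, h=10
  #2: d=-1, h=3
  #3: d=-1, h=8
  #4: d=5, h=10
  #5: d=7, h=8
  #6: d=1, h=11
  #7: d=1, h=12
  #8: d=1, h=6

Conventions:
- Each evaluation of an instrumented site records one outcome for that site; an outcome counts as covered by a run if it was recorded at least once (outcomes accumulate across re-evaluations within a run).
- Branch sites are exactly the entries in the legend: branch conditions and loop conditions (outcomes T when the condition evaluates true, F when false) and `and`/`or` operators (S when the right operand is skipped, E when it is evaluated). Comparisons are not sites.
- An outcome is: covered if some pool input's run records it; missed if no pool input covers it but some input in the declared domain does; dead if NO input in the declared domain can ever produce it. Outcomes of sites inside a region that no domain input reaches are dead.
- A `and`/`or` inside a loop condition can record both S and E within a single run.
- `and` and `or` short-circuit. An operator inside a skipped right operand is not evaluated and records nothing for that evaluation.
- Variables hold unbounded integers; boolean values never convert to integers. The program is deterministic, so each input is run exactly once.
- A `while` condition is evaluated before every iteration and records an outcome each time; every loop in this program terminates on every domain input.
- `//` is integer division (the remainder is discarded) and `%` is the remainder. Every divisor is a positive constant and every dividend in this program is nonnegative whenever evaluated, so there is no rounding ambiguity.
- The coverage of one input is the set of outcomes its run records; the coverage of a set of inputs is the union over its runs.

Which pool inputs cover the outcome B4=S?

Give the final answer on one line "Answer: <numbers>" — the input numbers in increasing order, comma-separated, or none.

input #1 (d=-1, h=10): covers B4=S
input #2 (d=-1, h=3): covers B4=S
input #3 (d=-1, h=8): covers B4=S
input #4 (d=5, h=10): misses B4=S
input #5 (d=7, h=8): misses B4=S
input #6 (d=1, h=11): covers B4=S
input #7 (d=1, h=12): covers B4=S
input #8 (d=1, h=6): covers B4=S

Answer: 1, 2, 3, 6, 7, 8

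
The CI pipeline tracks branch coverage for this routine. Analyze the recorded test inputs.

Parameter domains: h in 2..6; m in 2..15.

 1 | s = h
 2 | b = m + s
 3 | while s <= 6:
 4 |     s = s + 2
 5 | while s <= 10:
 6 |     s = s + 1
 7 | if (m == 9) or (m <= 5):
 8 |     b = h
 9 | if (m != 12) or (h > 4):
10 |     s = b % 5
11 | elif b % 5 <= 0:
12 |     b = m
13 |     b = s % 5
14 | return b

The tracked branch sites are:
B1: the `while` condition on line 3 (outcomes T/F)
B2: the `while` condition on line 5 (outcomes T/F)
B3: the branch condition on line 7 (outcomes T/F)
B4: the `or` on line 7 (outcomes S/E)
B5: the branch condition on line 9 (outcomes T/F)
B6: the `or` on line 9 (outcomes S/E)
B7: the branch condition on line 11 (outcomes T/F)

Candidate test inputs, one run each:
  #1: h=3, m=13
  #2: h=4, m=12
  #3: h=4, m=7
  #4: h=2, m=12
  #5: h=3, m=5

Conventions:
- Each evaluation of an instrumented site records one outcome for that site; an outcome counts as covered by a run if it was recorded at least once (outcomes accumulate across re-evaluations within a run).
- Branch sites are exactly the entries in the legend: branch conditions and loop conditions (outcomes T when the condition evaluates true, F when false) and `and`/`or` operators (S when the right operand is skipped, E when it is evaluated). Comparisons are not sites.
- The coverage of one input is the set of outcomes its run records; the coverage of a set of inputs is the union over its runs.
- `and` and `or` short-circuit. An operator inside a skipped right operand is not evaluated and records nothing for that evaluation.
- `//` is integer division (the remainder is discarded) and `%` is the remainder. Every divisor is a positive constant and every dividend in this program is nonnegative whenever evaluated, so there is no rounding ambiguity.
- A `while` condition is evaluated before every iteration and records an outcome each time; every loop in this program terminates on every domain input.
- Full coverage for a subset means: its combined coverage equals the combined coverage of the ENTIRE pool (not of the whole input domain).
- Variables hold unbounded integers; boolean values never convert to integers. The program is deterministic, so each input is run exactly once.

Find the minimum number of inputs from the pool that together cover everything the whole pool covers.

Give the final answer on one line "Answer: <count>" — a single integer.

test 1 (h=3, m=13) hits B1=T, B1=F, B2=T, B2=F, B3=F, B4=E, B5=T, B6=S
test 2 (h=4, m=12) hits B1=T, B1=F, B2=T, B2=F, B3=F, B4=E, B5=F, B6=E, B7=F
test 3 (h=4, m=7) hits B1=T, B1=F, B2=T, B2=F, B3=F, B4=E, B5=T, B6=S
test 4 (h=2, m=12) hits B1=T, B1=F, B2=T, B2=F, B3=F, B4=E, B5=F, B6=E, B7=F
test 5 (h=3, m=5) hits B1=T, B1=F, B2=T, B2=F, B3=T, B4=E, B5=T, B6=S
union over all inputs: B1=T, B1=F, B2=T, B2=F, B3=T, B3=F, B4=E, B5=T, B5=F, B6=S, B6=E, B7=F (12 outcomes)
size 1 is not enough: best union over all size-1 subsets is 9/12
size 2: inputs {2, 5} cover all 12 outcomes, and no lexicographically smaller subset of this size does

Answer: 2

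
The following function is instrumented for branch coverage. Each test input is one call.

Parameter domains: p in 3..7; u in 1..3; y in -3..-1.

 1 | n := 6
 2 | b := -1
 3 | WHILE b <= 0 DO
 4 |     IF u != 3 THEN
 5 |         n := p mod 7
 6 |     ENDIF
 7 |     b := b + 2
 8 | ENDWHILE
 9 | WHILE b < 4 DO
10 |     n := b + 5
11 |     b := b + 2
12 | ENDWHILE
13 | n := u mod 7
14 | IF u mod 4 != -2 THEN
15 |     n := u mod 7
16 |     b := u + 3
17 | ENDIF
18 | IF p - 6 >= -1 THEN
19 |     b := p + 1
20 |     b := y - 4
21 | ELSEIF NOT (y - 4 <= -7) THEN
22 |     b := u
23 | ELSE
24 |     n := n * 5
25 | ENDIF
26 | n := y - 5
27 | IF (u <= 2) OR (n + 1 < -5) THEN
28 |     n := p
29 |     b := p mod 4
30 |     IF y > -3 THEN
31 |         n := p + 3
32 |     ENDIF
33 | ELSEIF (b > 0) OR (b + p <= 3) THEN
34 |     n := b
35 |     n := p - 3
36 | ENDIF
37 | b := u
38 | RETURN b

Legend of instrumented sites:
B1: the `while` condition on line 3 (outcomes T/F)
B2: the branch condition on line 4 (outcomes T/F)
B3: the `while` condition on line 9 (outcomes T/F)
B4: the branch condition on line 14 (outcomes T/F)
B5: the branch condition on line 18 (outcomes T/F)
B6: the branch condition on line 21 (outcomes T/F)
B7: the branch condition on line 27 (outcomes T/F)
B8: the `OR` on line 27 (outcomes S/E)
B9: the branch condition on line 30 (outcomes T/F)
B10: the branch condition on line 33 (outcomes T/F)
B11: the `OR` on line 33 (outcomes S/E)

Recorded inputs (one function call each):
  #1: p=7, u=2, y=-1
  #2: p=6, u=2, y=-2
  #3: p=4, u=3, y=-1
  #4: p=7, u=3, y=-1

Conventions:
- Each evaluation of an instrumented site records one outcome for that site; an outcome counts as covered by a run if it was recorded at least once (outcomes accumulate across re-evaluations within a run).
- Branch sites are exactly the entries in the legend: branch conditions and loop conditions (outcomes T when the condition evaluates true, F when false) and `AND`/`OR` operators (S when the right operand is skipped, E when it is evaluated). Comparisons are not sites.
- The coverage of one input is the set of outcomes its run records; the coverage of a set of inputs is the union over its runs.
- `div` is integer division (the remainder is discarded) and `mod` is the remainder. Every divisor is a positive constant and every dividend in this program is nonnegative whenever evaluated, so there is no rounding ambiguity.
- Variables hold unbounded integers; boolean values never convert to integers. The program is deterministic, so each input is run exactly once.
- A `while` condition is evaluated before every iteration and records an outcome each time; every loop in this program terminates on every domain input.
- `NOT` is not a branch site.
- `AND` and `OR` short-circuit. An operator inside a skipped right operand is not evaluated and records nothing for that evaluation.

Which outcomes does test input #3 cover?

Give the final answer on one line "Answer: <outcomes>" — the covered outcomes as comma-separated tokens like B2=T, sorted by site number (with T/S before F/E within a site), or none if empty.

Simulating input #3 (p=4, u=3, y=-1) step by step:
  B1->T, B2->F, B1->F, B3->T, B3->T, B3->F, B4->T, B5->F, B6->T, B8->E
  B7->F, B11->S, B10->T
distinct outcomes covered: B1=T, B1=F, B2=F, B3=T, B3=F, B4=T, B5=F, B6=T, B7=F, B8=E, B10=T, B11=S

Answer: B1=T, B1=F, B2=F, B3=T, B3=F, B4=T, B5=F, B6=T, B7=F, B8=E, B10=T, B11=S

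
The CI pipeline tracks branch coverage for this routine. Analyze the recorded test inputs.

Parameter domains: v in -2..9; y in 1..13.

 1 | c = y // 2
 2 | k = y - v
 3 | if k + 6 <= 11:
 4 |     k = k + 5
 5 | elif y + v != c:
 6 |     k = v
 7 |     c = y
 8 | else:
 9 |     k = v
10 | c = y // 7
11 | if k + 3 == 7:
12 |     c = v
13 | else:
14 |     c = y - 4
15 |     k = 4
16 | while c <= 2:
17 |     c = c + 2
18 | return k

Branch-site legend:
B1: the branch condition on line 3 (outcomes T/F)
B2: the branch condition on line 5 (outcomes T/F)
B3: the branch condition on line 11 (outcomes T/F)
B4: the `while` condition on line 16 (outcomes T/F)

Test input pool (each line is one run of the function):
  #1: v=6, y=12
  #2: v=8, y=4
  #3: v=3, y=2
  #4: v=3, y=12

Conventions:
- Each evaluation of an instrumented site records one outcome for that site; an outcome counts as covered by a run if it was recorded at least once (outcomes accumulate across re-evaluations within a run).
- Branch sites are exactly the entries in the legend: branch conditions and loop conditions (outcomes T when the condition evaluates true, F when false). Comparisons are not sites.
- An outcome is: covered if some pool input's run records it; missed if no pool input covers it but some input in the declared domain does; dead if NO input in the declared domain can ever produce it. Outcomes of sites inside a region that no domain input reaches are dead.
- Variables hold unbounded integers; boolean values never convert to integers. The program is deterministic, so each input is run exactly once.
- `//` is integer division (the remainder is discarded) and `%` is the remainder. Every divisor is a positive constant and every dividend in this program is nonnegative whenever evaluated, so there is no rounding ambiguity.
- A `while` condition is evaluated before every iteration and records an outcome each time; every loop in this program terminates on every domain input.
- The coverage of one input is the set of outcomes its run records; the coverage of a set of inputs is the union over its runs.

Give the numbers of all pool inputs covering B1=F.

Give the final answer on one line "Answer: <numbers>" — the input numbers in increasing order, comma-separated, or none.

input #1 (v=6, y=12): produces B1=F
input #2 (v=8, y=4): does not produce B1=F
input #3 (v=3, y=2): does not produce B1=F
input #4 (v=3, y=12): produces B1=F

Answer: 1, 4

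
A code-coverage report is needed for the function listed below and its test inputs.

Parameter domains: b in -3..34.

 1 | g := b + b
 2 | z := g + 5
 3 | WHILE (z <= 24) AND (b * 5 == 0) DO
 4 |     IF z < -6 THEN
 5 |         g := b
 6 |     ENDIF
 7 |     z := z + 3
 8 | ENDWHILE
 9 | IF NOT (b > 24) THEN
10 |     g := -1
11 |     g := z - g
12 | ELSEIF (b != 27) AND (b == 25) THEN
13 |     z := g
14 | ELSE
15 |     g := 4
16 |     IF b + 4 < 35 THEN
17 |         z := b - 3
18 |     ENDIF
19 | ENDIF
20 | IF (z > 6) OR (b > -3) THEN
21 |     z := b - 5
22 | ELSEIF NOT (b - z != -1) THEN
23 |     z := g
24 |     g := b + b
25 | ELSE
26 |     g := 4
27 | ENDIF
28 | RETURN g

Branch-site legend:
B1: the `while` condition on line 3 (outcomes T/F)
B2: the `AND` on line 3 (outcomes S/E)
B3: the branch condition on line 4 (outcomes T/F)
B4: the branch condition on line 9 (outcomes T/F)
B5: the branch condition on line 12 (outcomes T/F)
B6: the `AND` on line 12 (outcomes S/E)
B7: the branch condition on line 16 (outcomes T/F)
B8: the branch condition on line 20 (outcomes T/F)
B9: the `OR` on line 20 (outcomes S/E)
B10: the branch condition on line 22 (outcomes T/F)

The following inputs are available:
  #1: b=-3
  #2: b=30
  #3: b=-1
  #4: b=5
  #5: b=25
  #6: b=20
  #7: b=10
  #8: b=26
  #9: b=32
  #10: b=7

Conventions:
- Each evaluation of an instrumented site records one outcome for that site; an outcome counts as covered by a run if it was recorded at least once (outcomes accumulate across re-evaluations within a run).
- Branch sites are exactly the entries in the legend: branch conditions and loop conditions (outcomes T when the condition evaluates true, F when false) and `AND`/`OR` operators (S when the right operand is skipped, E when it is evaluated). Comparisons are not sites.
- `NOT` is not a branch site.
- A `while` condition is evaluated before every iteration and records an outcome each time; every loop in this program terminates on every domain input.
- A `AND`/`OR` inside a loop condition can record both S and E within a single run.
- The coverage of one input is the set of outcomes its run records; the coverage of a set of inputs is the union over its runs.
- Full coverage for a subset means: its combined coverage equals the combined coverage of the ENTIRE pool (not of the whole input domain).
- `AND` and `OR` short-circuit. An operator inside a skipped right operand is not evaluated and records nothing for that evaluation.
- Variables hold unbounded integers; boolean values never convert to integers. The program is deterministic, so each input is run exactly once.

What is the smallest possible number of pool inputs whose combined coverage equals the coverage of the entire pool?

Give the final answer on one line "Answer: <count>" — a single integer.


run #1 (b=-3) runs B2->E, B1->F, B4->T, B9->E, B8->F, B10->F; records B1=F, B2=E, B4=T, B8=F, B9=E, B10=F
run #2 (b=30) runs B2->S, B1->F, B4->F, B6->E, B5->F, B7->T, B9->S, B8->T; records B1=F, B2=S, B4=F, B5=F, B6=E, B7=T, B8=T, B9=S
run #3 (b=-1) runs B2->E, B1->F, B4->T, B9->E, B8->T; records B1=F, B2=E, B4=T, B8=T, B9=E
run #4 (b=5) runs B2->E, B1->F, B4->T, B9->S, B8->T; records B1=F, B2=E, B4=T, B8=T, B9=S
run #5 (b=25) runs B2->S, B1->F, B4->F, B6->E, B5->T, B9->S, B8->T; records B1=F, B2=S, B4=F, B5=T, B6=E, B8=T, B9=S
run #6 (b=20) runs B2->S, B1->F, B4->T, B9->S, B8->T; records B1=F, B2=S, B4=T, B8=T, B9=S
run #7 (b=10) runs B2->S, B1->F, B4->T, B9->S, B8->T; records B1=F, B2=S, B4=T, B8=T, B9=S
run #8 (b=26) runs B2->S, B1->F, B4->F, B6->E, B5->F, B7->T, B9->S, B8->T; records B1=F, B2=S, B4=F, B5=F, B6=E, B7=T, B8=T, B9=S
run #9 (b=32) runs B2->S, B1->F, B4->F, B6->E, B5->F, B7->F, B9->S, B8->T; records B1=F, B2=S, B4=F, B5=F, B6=E, B7=F, B8=T, B9=S
run #10 (b=7) runs B2->E, B1->F, B4->T, B9->S, B8->T; records B1=F, B2=E, B4=T, B8=T, B9=S
union over all inputs: B1=F, B2=S, B2=E, B4=T, B4=F, B5=T, B5=F, B6=E, B7=T, B7=F, B8=T, B8=F, B9=S, B9=E, B10=F (15 outcomes)
every size-1 subset falls short of the 15 outcomes (best: 8/15)
every size-2 subset falls short of the 15 outcomes (best: 13/15)
every size-3 subset falls short of the 15 outcomes (best: 14/15)
inputs {1, 2, 5, 9} (size 4) cover everything; no size-4 subset with a lexicographically smaller index list covers all 15
Answer: 4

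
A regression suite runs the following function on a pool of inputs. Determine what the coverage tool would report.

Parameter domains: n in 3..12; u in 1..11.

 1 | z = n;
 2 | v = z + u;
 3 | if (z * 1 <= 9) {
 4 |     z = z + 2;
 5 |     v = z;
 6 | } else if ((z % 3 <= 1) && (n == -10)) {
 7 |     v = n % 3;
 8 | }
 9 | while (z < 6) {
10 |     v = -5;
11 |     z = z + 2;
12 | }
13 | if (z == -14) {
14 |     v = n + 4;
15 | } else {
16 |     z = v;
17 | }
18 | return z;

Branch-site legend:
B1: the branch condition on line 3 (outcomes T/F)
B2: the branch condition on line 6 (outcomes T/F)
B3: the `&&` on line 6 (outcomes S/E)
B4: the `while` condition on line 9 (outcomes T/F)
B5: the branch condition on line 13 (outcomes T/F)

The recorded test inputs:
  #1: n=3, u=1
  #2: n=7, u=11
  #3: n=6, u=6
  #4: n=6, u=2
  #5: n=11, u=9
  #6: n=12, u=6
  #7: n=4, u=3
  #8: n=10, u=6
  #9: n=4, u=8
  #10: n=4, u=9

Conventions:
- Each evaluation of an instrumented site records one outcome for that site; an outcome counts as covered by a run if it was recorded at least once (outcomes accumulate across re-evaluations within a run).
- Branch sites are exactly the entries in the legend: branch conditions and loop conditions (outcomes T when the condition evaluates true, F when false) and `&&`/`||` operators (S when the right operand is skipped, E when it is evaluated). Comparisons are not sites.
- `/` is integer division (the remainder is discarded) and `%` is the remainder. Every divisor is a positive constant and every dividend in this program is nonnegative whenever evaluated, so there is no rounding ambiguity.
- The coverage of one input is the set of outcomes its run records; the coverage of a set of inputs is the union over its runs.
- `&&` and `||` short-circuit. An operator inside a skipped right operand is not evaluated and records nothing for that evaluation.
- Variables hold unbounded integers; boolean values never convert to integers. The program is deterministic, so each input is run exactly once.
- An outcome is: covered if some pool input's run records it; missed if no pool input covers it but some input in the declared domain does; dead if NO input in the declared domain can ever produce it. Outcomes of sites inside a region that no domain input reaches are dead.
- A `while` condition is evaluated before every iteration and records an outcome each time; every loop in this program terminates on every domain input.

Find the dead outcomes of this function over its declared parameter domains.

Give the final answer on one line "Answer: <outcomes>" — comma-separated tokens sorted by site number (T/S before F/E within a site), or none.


running all 110 domain inputs and tallying outcomes:
  B2=T: no domain input ever produces it -> dead
  B5=T: no domain input ever produces it -> dead
  reachable outcomes have witnesses, e.g. B1=T (e.g. n=3, u=1), B1=F (e.g. n=10, u=1), B2=F (e.g. n=10, u=1), B3=S (e.g. n=11, u=1)
Answer: B2=T, B5=T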